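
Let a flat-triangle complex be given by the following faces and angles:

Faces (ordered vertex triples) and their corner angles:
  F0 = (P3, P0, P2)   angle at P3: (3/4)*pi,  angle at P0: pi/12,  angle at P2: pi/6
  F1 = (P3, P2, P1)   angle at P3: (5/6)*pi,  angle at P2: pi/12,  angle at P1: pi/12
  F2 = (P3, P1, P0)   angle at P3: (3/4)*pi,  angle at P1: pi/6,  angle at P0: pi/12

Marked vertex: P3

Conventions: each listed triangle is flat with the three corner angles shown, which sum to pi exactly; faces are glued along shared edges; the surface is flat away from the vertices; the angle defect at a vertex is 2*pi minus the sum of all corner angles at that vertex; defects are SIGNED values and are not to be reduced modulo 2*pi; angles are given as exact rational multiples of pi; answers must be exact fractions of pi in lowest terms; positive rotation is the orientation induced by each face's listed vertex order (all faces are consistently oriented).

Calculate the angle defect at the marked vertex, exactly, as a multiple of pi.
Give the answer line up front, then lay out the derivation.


Answer: defect(P3) = -pi/3

Sum of corner angles at P3: (7/3)*pi
defect = 2*pi - (7/3)*pi


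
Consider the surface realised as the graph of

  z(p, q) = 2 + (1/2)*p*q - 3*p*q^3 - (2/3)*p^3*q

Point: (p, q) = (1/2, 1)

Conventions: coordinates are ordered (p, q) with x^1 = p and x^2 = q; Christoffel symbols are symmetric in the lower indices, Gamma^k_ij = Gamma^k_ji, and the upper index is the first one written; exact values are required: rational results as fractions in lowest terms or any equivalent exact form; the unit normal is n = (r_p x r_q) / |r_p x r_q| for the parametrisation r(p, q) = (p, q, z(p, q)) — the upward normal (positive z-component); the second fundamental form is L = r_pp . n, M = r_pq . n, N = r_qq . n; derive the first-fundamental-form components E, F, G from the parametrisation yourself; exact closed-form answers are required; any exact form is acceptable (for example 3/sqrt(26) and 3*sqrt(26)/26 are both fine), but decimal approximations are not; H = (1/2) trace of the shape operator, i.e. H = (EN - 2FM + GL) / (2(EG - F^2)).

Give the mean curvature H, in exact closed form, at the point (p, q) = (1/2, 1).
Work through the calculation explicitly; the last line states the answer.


z_p = -3, z_q = -13/3, z_pp = -2, z_pq = -9, z_qq = -9
E = 10, F = 13, G = 178/9; answer radicand W^2 = 259/9
unnormalised second-form numerators: l = -2, m = -9, n = -9; L = l/sqrt(259/9), and similarly M = m/sqrt(W^2), N = n/sqrt(W^2)
H = (E*n - 2*F*m + G*l) / (2*(EG - F^2)*sqrt(W^2)); E*n - 2*F*m + G*l = 940/9, EG - F^2 = 259/9, so H = (470/259)/sqrt(259/9)

Answer: H = 1410*sqrt(259)/67081


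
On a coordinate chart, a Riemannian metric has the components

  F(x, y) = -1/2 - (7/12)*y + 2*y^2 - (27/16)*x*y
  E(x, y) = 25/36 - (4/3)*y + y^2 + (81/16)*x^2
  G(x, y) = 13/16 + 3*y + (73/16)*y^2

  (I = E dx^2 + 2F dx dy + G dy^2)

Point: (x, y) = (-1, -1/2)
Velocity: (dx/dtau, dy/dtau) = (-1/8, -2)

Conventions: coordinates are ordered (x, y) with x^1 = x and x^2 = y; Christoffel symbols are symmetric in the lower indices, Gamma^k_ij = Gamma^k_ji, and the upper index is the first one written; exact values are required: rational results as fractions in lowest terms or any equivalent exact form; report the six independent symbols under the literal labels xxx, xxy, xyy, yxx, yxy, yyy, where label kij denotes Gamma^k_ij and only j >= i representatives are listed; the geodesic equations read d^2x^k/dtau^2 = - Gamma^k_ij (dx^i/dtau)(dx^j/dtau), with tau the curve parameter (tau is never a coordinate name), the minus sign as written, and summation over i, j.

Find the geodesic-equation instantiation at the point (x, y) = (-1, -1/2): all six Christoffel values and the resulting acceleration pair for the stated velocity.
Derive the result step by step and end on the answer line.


E = 961/144, F = -53/96, G = 29/64 at the point
E_x = -81/8, E_y = -7/3, F_x = 27/32, F_y = -43/48, G_x = 0, G_y = -25/16
EG - F^2 = 6265/2304;  g^inv = (2304/6265) * [[29/64, 53/96], [53/96, 961/144]]
first-kind symbols [ij,l] = (1/2)(d_i g_jl + d_j g_il - d_l g_ij): [xx,x] = E_x/2 = -81/16, [xx,y] = F_x - E_y/2 = 193/96, [xy,x] = E_y/2 = -7/6, [xy,y] = G_x/2 = 0, [yy,x] = F_y - G_x/2 = -43/48, [yy,y] = G_y/2 = -25/32
Gamma^x_ij = (G*[ij,x] - F*[ij,y])/(EG - F^2), Gamma^y_ij = (E*[ij,y] - F*[ij,x])/(EG - F^2)
Gamma_xxx = -2728/6265, Gamma_xxy = -174/895, Gamma_xyy = -1929/6265, Gamma_yxx = 73418/18795, Gamma_yxy = -212/895, Gamma_yyy = -13152/6265
d^2x/dtau^2 = -(Gamma_xxx*(-1/8)^2 + 2*Gamma_xxy*(-1/8)*(-2) + Gamma_xyy*(-2)^2) = 9563/7160
d^2y/dtau^2 = -(Gamma_yxx*(-1/8)^2 + 2*Gamma_yxy*(-1/8)*(-2) + Gamma_yyy*(-2)^2) = 726413/85920

Answer: Gamma_xxx = -2728/6265, Gamma_xxy = -174/895, Gamma_xyy = -1929/6265, Gamma_yxx = 73418/18795, Gamma_yxy = -212/895, Gamma_yyy = -13152/6265; accelerations (d^2x/dtau^2, d^2y/dtau^2) = (9563/7160, 726413/85920)


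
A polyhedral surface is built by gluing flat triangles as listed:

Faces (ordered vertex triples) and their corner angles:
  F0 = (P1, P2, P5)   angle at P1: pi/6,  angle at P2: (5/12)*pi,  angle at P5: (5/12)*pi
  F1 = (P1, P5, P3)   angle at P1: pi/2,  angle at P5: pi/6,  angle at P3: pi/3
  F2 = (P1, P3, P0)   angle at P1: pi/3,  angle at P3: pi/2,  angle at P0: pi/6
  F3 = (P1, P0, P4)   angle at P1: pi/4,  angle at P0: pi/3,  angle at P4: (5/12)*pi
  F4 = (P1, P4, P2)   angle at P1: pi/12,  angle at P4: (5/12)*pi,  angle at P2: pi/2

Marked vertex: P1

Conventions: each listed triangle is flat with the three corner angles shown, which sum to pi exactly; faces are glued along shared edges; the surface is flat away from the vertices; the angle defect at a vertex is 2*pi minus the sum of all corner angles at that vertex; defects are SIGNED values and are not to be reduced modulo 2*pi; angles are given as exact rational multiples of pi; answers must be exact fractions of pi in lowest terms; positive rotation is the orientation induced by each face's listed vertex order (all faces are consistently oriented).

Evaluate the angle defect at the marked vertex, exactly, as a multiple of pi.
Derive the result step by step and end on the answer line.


Sum of corner angles at P1: (4/3)*pi
defect = 2*pi - (4/3)*pi

Answer: defect(P1) = (2/3)*pi


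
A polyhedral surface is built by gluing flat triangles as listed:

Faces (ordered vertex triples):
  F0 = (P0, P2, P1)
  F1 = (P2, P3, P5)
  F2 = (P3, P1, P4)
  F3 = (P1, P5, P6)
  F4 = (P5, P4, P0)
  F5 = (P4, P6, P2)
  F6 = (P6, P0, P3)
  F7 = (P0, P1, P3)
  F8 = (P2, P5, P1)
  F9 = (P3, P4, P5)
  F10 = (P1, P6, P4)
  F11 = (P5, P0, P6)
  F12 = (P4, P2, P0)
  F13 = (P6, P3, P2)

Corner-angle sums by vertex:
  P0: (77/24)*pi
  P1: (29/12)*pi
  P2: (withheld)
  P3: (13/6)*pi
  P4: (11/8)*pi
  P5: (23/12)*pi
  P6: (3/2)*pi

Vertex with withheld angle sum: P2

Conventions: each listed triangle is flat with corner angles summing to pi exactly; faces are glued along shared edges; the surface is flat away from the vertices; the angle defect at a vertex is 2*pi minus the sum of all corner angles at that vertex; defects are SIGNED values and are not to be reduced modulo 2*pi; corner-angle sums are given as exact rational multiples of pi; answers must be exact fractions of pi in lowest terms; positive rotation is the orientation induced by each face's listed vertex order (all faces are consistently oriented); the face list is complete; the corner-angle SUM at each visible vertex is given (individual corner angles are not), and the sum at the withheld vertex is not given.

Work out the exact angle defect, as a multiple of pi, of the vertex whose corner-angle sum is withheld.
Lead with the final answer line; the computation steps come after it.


Answer: defect(P2) = (7/12)*pi

V = 7, E = 21, F = 14; chi = V - E + F = 0
Gauss-Bonnet: total defect = 2*pi*chi = 0; visible defects sum to (-7/12)*pi


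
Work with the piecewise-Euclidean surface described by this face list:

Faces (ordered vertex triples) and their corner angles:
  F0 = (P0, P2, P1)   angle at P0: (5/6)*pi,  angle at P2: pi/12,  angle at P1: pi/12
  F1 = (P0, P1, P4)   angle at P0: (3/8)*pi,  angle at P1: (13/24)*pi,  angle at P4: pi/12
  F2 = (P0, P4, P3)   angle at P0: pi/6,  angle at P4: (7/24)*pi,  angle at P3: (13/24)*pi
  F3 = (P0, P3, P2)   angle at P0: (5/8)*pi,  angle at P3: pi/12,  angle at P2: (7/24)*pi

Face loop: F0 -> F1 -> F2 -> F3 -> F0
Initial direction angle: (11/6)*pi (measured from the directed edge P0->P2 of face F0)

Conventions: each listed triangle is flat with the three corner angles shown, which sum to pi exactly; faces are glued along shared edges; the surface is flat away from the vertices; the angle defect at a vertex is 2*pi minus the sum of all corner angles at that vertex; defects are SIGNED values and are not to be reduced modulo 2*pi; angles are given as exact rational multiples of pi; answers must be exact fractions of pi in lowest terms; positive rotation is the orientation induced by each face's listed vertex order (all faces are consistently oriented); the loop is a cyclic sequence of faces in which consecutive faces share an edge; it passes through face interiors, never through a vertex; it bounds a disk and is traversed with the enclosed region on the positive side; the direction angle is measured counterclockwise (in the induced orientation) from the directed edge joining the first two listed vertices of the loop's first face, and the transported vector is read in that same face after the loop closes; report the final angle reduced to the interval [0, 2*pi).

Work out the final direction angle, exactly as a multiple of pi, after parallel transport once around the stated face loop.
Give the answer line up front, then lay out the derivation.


Answer: final direction angle = (11/6)*pi

enclosed vertex P0: corner angles sum to 2*pi, defect = 2*pi - 2*pi = 0
summing the enclosed defects onto the initial angle, mod 2*pi in the induced orientation:
final angle = (11/6)*pi + 0 = (11/6)*pi (mod 2*pi)


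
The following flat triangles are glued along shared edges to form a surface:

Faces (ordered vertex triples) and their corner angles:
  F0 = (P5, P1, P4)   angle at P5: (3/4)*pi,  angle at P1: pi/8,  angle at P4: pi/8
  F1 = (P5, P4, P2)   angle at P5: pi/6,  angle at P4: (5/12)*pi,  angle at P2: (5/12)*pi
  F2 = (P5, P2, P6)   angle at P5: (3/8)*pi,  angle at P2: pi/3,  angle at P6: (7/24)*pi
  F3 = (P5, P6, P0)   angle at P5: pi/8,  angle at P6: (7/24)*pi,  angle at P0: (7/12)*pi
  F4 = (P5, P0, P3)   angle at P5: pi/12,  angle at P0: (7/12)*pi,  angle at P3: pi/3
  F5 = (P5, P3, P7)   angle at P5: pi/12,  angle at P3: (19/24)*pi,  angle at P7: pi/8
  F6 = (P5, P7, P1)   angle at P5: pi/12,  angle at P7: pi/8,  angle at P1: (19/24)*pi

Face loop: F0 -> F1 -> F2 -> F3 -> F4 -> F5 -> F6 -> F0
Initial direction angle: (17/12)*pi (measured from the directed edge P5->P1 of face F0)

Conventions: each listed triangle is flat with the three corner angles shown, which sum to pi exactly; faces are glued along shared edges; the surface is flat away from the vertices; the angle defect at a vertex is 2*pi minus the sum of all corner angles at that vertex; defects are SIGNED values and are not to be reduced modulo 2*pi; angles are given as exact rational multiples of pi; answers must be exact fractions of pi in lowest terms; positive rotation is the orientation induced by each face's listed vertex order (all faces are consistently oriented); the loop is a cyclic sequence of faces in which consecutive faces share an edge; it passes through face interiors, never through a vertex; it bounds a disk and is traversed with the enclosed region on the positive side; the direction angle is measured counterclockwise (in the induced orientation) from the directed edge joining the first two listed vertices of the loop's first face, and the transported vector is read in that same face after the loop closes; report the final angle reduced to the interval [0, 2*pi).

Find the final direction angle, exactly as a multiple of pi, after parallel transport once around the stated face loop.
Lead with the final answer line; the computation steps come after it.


Answer: final direction angle = (7/4)*pi

enclosed vertex P5: corner angles sum to (5/3)*pi, defect = 2*pi - (5/3)*pi = pi/3
by Gauss-Bonnet the loop rotates the vector by the enclosed defect sum (positive orientation, mod 2*pi)
final angle = (17/12)*pi + pi/3 = (7/4)*pi (mod 2*pi)


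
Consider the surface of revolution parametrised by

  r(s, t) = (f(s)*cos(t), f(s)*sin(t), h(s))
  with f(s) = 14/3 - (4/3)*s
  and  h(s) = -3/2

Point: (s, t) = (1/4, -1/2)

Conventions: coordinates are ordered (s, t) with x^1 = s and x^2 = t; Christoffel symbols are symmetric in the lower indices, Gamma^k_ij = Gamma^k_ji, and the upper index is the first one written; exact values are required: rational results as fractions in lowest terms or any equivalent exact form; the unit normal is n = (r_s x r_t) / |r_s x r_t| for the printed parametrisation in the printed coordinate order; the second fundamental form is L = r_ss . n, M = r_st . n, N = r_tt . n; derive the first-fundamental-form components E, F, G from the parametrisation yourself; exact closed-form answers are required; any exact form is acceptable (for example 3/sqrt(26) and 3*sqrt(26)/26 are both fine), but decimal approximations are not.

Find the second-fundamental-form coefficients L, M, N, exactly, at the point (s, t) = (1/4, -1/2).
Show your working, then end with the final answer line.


f = 13/3, f' = -4/3, f'' = 0, h' = 0, h'' = 0
E = 16/9, F = 0, G = 169/9; answer radicand W^2 = 16/9
unnormalised second-form numerators: l = 0, m = 0, n = 0; L = l/sqrt(16/9), and similarly M = m/sqrt(W^2), N = n/sqrt(W^2)

Answer: L = 0, M = 0, N = 0


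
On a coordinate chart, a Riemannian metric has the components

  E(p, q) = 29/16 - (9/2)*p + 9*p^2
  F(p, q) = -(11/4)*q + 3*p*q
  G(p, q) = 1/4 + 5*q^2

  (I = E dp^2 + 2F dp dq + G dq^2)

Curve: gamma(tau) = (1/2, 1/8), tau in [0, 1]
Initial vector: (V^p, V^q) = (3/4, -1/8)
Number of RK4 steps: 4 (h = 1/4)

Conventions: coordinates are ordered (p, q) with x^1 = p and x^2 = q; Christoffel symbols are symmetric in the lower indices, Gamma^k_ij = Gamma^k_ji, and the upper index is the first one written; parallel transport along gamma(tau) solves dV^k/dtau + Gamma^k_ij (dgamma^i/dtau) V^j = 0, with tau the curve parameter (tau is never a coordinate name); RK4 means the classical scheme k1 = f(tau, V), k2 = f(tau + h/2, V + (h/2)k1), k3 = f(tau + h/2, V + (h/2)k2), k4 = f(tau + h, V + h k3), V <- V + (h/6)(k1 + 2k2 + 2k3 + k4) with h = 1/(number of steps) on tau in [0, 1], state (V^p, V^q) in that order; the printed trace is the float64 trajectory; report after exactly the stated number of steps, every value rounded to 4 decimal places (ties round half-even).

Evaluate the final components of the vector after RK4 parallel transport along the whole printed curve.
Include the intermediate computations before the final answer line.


gamma'(tau) = (0, 0); f(tau, V)^k = -Gamma^k_ij(gamma(tau)) gamma'^i(tau) V^j; h = 1/4; intermediate values shown to 6 dp
curve data and Christoffel symbols at the stage parameters:
  tau = 0.000000: gamma = (0.500000, 0.125000), gamma' = (0.000000, 0.000000); Gamma_ppp = 1.397260, Gamma_ppq = 0.000000, Gamma_pqq = -0.547945, Gamma_qpp = 1.808219, Gamma_qpq = 0.000000, Gamma_qqq = 1.643836
  tau = 0.125000: gamma = (0.500000, 0.125000), gamma' = (0.000000, 0.000000); Gamma_ppp = 1.397260, Gamma_ppq = 0.000000, Gamma_pqq = -0.547945, Gamma_qpp = 1.808219, Gamma_qpq = 0.000000, Gamma_qqq = 1.643836
  tau = 0.250000: gamma = (0.500000, 0.125000), gamma' = (0.000000, 0.000000); Gamma_ppp = 1.397260, Gamma_ppq = 0.000000, Gamma_pqq = -0.547945, Gamma_qpp = 1.808219, Gamma_qpq = 0.000000, Gamma_qqq = 1.643836
  tau = 0.375000: gamma = (0.500000, 0.125000), gamma' = (0.000000, 0.000000); Gamma_ppp = 1.397260, Gamma_ppq = 0.000000, Gamma_pqq = -0.547945, Gamma_qpp = 1.808219, Gamma_qpq = 0.000000, Gamma_qqq = 1.643836
  tau = 0.500000: gamma = (0.500000, 0.125000), gamma' = (0.000000, 0.000000); Gamma_ppp = 1.397260, Gamma_ppq = 0.000000, Gamma_pqq = -0.547945, Gamma_qpp = 1.808219, Gamma_qpq = 0.000000, Gamma_qqq = 1.643836
  tau = 0.625000: gamma = (0.500000, 0.125000), gamma' = (0.000000, 0.000000); Gamma_ppp = 1.397260, Gamma_ppq = 0.000000, Gamma_pqq = -0.547945, Gamma_qpp = 1.808219, Gamma_qpq = 0.000000, Gamma_qqq = 1.643836
  tau = 0.750000: gamma = (0.500000, 0.125000), gamma' = (0.000000, 0.000000); Gamma_ppp = 1.397260, Gamma_ppq = 0.000000, Gamma_pqq = -0.547945, Gamma_qpp = 1.808219, Gamma_qpq = 0.000000, Gamma_qqq = 1.643836
  tau = 0.875000: gamma = (0.500000, 0.125000), gamma' = (0.000000, 0.000000); Gamma_ppp = 1.397260, Gamma_ppq = 0.000000, Gamma_pqq = -0.547945, Gamma_qpp = 1.808219, Gamma_qpq = 0.000000, Gamma_qqq = 1.643836
  tau = 1.000000: gamma = (0.500000, 0.125000), gamma' = (0.000000, 0.000000); Gamma_ppp = 1.397260, Gamma_ppq = 0.000000, Gamma_pqq = -0.547945, Gamma_qpp = 1.808219, Gamma_qpq = 0.000000, Gamma_qqq = 1.643836
step 0: V^p = 0.7500, V^q = -0.1250
step 1: k1 = (0.000000, 0.000000), k2 = (0.000000, 0.000000), k3 = (0.000000, 0.000000), k4 = (0.000000, 0.000000); V <- V + (h/6)(k1 + 2k2 + 2k3 + k4): V^p = 0.7500, V^q = -0.1250
step 2: k1 = (0.000000, 0.000000), k2 = (0.000000, 0.000000), k3 = (0.000000, 0.000000), k4 = (0.000000, 0.000000); V <- V + (h/6)(k1 + 2k2 + 2k3 + k4): V^p = 0.7500, V^q = -0.1250
step 3: k1 = (0.000000, 0.000000), k2 = (0.000000, 0.000000), k3 = (0.000000, 0.000000), k4 = (0.000000, 0.000000); V <- V + (h/6)(k1 + 2k2 + 2k3 + k4): V^p = 0.7500, V^q = -0.1250
step 4: k1 = (0.000000, 0.000000), k2 = (0.000000, 0.000000), k3 = (0.000000, 0.000000), k4 = (0.000000, 0.000000); V <- V + (h/6)(k1 + 2k2 + 2k3 + k4): V^p = 0.7500, V^q = -0.1250

Answer: V^p = 0.7500, V^q = -0.1250


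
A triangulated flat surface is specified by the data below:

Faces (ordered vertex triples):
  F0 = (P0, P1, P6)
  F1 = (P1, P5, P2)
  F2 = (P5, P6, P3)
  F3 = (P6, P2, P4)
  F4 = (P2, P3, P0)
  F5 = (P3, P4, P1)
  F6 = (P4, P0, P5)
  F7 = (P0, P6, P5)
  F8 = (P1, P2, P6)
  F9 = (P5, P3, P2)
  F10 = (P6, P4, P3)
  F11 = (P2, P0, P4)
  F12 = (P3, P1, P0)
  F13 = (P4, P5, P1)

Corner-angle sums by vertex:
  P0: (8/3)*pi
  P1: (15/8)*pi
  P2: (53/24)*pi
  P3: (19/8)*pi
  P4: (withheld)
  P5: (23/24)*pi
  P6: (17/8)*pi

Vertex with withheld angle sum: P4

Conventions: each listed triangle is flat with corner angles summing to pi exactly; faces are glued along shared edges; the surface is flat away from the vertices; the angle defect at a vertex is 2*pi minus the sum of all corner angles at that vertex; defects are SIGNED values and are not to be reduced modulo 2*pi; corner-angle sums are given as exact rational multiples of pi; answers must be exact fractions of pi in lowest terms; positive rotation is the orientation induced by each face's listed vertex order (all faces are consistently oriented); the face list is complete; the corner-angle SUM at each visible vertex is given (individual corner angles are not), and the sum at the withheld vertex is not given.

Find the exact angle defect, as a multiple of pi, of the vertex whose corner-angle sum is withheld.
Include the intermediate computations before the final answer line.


V = 7, E = 21, F = 14; chi = V - E + F = 0
Gauss-Bonnet: total defect = 2*pi*chi = 0; visible defects sum to (-5/24)*pi

Answer: defect(P4) = (5/24)*pi


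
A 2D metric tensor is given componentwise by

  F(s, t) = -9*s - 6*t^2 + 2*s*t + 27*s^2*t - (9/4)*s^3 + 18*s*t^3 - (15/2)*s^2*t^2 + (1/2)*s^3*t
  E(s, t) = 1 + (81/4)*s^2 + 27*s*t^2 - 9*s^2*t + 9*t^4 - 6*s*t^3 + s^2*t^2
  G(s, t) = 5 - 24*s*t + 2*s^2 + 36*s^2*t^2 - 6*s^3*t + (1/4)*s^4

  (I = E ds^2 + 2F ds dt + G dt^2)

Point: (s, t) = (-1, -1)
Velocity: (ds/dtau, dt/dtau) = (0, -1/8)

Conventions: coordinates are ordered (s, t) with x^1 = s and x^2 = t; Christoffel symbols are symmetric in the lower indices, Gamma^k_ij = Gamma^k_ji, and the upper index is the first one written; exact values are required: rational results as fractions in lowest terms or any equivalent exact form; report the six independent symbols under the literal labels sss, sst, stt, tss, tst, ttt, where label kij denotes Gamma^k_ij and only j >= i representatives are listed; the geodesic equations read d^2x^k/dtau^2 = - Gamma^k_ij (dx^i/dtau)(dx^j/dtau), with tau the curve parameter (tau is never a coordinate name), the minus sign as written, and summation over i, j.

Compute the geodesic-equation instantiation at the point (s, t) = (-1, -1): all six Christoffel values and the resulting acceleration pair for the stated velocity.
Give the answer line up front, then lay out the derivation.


Answer: Gamma_sss = -55/78, Gamma_sst = 25/39, Gamma_stt = 10/13, Gamma_tss = 77/78, Gamma_tst = -35/39, Gamma_ttt = -14/13; accelerations (d^2s/dtau^2, d^2t/dtau^2) = (-5/416, 7/416)

E = 29/4, F = -35/4, G = 53/4 at the point
E_s = -55/2, E_t = 25, F_s = 127/4, F_t = -5/2, G_s = -35, G_t = -42
EG - F^2 = 39/2;  g^inv = (2/39) * [[53/4, 35/4], [35/4, 29/4]]
first-kind symbols [ij,l] = (1/2)(d_i g_jl + d_j g_il - d_l g_ij): [ss,s] = E_s/2 = -55/4, [ss,t] = F_s - E_t/2 = 77/4, [st,s] = E_t/2 = 25/2, [st,t] = G_s/2 = -35/2, [tt,s] = F_t - G_s/2 = 15, [tt,t] = G_t/2 = -21
Gamma^s_ij = (G*[ij,s] - F*[ij,t])/(EG - F^2), Gamma^t_ij = (E*[ij,t] - F*[ij,s])/(EG - F^2)
Gamma_sss = -55/78, Gamma_sst = 25/39, Gamma_stt = 10/13, Gamma_tss = 77/78, Gamma_tst = -35/39, Gamma_ttt = -14/13
d^2s/dtau^2 = -(Gamma_sss*(0)^2 + 2*Gamma_sst*(0)*(-1/8) + Gamma_stt*(-1/8)^2) = -5/416
d^2t/dtau^2 = -(Gamma_tss*(0)^2 + 2*Gamma_tst*(0)*(-1/8) + Gamma_ttt*(-1/8)^2) = 7/416


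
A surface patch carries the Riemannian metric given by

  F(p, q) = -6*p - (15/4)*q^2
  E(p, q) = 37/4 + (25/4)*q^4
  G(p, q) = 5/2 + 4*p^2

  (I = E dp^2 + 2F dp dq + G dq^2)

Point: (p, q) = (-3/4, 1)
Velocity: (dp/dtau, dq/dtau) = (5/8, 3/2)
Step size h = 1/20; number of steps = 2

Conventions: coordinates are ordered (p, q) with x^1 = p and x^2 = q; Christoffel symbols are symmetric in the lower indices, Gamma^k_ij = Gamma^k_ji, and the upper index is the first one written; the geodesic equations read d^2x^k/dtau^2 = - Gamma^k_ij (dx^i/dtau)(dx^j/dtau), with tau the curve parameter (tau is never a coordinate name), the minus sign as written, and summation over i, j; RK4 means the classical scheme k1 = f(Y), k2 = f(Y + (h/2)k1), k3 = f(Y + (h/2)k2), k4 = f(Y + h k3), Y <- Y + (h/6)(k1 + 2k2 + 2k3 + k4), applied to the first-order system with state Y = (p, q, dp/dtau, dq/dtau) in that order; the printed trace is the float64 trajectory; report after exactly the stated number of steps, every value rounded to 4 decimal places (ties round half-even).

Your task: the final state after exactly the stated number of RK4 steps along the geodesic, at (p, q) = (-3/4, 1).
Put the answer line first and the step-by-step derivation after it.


Answer: p = -0.6921, q = 1.1640, dp/dtau = 0.5365, dq/dtau = 1.7776

f(Y) = (dp/dtau, dq/dtau, -Gamma^p_ij Y'^i Y'^j, -Gamma^q_ij Y'^i Y'^j) with the Gammas evaluated at the stage position; h = 0.050000; intermediate values shown to 6 dp
step 0: p = -0.7500, q = 1.0000, dp/dtau = 0.6250, dq/dtau = 1.5000
step 1:
  k1: at (p, q) = (-0.750000, 1.000000), (dp/dtau, dq/dtau) = (0.625000, 1.500000); Gamma_ppp = 0.189906, Gamma_ppq = 0.843456, Gamma_pqq = -0.292558, Gamma_qpp = -3.924722, Gamma_qpq = -0.764756, Gamma_qqq = 0.046193; k1 = (0.625000, 1.500000, -0.997407, 2.863077)
  k2: at (p, q) = (-0.734375, 1.037500), (dp/dtau, dq/dtau) = (0.600065, 1.571577); Gamma_ppp = 0.096254, Gamma_ppq = 0.862147, Gamma_pqq = -0.294234, Gamma_qpp = -4.293377, Gamma_qpq = -0.699184, Gamma_qqq = 0.023359; k2 = (0.600065, 1.571577, -0.934034, 2.806986)
  k3: at (p, q) = (-0.734998, 1.039289), (dp/dtau, dq/dtau) = (0.601649, 1.570175); Gamma_ppp = 0.093571, Gamma_ppq = 0.863440, Gamma_pqq = -0.293975, Gamma_qpp = -4.305109, Gamma_qpq = -0.697383, Gamma_qqq = 0.022677; k3 = (0.601649, 1.570175, -0.940465, 2.820090)
  k4: at (p, q) = (-0.719918, 1.078509), (dp/dtau, dq/dtau) = (0.577977, 1.641005); Gamma_ppp = -0.011360, Gamma_ppq = 0.884148, Gamma_pqq = -0.294206, Gamma_qpp = -4.741122, Gamma_qpq = -0.621492, Gamma_qqq = -0.002729; k4 = (0.577977, 1.641005, -0.881103, 2.770079)
  Y <- Y + (h/6)(k1 + 2k2 + 2k3 + k4): p = -0.7199, q = 1.0785, dp/dtau = 0.5781, dq/dtau = 1.6407
step 2:
  k1: at (p, q) = (-0.719947, 1.078538), (dp/dtau, dq/dtau) = (0.578104, 1.640728); Gamma_ppp = -0.011375, Gamma_ppq = 0.884172, Gamma_pqq = -0.294196, Gamma_qpp = -4.741224, Gamma_qpq = -0.621483, Gamma_qqq = -0.002733; k1 = (0.578104, 1.640728, -0.881520, 2.770862)
  k2: at (p, q) = (-0.705494, 1.119556), (dp/dtau, dq/dtau) = (0.556066, 1.709999); Gamma_ppp = -0.128787, Gamma_ppq = 0.906773, Gamma_pqq = -0.293092, Gamma_qpp = -5.255285, Gamma_qpq = -0.534023, Gamma_qqq = -0.030498; k2 = (0.556066, 1.709999, -0.827599, 2.729739)
  k3: at (p, q) = (-0.706045, 1.121288), (dp/dtau, dq/dtau) = (0.557414, 1.708971); Gamma_ppp = -0.131845, Gamma_ppq = 0.907891, Gamma_pqq = -0.292758, Gamma_qpp = -5.270436, Gamma_qpq = -0.531755, Gamma_qqq = -0.031175; k3 = (0.557414, 1.708971, -0.833733, 2.741734)
  k4: at (p, q) = (-0.692076, 1.163986), (dp/dtau, dq/dtau) = (0.536417, 1.777814); Gamma_ppp = -0.263316, Gamma_ppq = 0.931964, Gamma_pqq = -0.290417, Gamma_qpp = -5.878213, Gamma_qpq = -0.430985, Gamma_qqq = -0.061050; k4 = (0.536417, 1.777814, -0.783871, 2.706393)
  Y <- Y + (h/6)(k1 + 2k2 + 2k3 + k4): p = -0.6921, q = 1.1640, dp/dtau = 0.5365, dq/dtau = 1.7776


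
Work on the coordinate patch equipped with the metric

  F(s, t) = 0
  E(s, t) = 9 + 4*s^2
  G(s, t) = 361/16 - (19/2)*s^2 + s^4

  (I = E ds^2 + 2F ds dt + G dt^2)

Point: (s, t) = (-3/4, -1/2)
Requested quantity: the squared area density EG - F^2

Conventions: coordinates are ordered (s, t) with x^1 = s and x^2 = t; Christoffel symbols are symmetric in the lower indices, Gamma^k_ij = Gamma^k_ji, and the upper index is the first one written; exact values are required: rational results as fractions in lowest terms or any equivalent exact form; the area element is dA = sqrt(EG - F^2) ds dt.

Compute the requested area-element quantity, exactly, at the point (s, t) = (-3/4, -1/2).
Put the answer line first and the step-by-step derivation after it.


Answer: EG - F^2 = 202005/1024

E = 45/4, F = 0, G = 4489/256; EG - F^2 = 202005/1024


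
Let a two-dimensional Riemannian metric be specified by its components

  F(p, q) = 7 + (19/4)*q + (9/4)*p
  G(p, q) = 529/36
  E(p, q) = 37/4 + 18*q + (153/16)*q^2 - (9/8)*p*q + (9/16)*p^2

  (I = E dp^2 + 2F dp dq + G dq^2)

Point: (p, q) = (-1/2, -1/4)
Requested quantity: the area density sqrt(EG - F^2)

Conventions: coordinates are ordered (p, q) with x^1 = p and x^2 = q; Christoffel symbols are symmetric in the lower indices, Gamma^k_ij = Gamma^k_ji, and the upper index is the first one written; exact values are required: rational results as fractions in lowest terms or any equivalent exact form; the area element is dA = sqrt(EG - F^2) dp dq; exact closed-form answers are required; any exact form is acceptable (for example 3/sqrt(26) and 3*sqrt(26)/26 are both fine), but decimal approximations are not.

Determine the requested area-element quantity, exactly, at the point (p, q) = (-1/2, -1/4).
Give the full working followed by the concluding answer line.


E = 1369/256, F = 75/16, G = 529/36; EG - F^2 = 521701/9216

Answer: sqrt(EG - F^2) = sqrt(521701)/96


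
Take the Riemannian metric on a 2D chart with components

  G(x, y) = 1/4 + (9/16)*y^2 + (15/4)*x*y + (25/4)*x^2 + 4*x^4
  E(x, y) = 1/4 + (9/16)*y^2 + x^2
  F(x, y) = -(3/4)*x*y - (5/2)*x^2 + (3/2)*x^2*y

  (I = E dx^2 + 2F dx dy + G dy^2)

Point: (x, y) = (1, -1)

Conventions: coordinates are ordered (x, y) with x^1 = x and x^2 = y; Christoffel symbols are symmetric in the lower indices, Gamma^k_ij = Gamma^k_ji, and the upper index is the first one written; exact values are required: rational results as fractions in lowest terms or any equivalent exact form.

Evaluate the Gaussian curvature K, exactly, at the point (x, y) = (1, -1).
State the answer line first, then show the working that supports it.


Answer: K = 114736/474721

E = 29/16, F = -13/4, G = 117/16, EG - F^2 = 689/256 at the point
E_x = 2, E_y = -9/8, F_x = -29/4, F_y = 3/4, G_x = 99/4, G_y = 21/8
E_yy = 9/8, F_xy = 9/4, G_xx = 121/2
Apply the Brioschi formula K = (det M1 - det M2)/(EG - F^2)^2 over the derivative matrices of E, F, G.
M1 = [[-E_yy/2 + F_xy - G_xx/2, E_x/2, F_x - E_y/2], [F_y - G_x/2, E, F], [G_y/2, F, G]] = [[-457/16, 1, -107/16], [-93/8, 29/16, -13/4], [21/16, -13/4, 117/16]]; det M1 = -476947/2048
M2 = [[0, E_y/2, G_x/2], [E_y/2, E, F], [G_x/2, F, G]] = [[0, -9/16, 99/8], [-9/16, 29/16, -13/4], [99/8, -13/4, 117/16]]; det M2 = -961065/4096
det M1 - det M2 = 7171/4096; K = 7171/4096 / (689/256)^2 = 114736/474721


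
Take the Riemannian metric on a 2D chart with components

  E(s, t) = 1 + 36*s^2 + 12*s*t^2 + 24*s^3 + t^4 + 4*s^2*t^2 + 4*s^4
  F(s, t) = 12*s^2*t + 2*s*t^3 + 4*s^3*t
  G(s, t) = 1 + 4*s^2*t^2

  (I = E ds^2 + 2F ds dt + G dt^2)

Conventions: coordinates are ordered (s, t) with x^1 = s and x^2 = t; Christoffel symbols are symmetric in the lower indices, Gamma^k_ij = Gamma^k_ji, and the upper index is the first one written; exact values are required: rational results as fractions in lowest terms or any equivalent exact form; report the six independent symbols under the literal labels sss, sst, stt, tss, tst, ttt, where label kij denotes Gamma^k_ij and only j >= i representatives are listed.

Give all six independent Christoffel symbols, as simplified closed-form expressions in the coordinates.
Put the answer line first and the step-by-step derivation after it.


Answer: Gamma_sss = (8*s^3 + 36*s^2 + 4*s*t^2 + 36*s + 6*t^2)/(4*s^4 + 24*s^3 + 8*s^2*t^2 + 36*s^2 + 12*s*t^2 + t^4 + 1), Gamma_sst = (4*s^2*t + 12*s*t + 2*t^3)/(4*s^4 + 24*s^3 + 8*s^2*t^2 + 36*s^2 + 12*s*t^2 + t^4 + 1), Gamma_stt = (4*s^3 + 12*s^2 + 2*s*t^2)/(4*s^4 + 24*s^3 + 8*s^2*t^2 + 36*s^2 + 12*s*t^2 + t^4 + 1), Gamma_tss = (8*s^2*t + 12*s*t)/(4*s^4 + 24*s^3 + 8*s^2*t^2 + 36*s^2 + 12*s*t^2 + t^4 + 1), Gamma_tst = 4*s*t^2/(4*s^4 + 24*s^3 + 8*s^2*t^2 + 36*s^2 + 12*s*t^2 + t^4 + 1), Gamma_ttt = 4*s^2*t/(4*s^4 + 24*s^3 + 8*s^2*t^2 + 36*s^2 + 12*s*t^2 + t^4 + 1)

E = 1 + 36*s^2 + 12*s*t^2 + 24*s^3 + t^4 + 4*s^2*t^2 + 4*s^4; F = 12*s^2*t + 2*s*t^3 + 4*s^3*t; G = 1 + 4*s^2*t^2
Gamma^k_ij = (1/2) g^{kl} (d_i g_jl + d_j g_il - d_l g_ij), with g^inv = (1/(EG-F^2)) [[G, -F], [-F, E]]
first partials: E_s = 72*s + 12*t^2 + 72*s^2 + 8*s*t^2 + 16*s^3, E_t = 24*s*t + 4*t^3 + 8*s^2*t, F_s = 24*s*t + 2*t^3 + 12*s^2*t, F_t = 12*s^2 + 6*s*t^2 + 4*s^3, G_s = 8*s*t^2, G_t = 8*s^2*t
D = EG - F^2 = 1 + 36*s^2 + 12*s*t^2 + 24*s^3 + t^4 + 8*s^2*t^2 + 4*s^4
expanded: Gamma^s_ss = (G E_s - 2F F_s + F E_t)/(2D), Gamma^s_st = (G E_t - F G_s)/(2D), Gamma^s_tt = (2G F_t - G G_s - F G_t)/(2D), Gamma^t_ss = (2E F_s - E E_t - F E_s)/(2D), Gamma^t_st = (E G_s - F E_t)/(2D), Gamma^t_tt = (E G_t - 2F F_t + F G_s)/(2D); substitute and cancel common factors


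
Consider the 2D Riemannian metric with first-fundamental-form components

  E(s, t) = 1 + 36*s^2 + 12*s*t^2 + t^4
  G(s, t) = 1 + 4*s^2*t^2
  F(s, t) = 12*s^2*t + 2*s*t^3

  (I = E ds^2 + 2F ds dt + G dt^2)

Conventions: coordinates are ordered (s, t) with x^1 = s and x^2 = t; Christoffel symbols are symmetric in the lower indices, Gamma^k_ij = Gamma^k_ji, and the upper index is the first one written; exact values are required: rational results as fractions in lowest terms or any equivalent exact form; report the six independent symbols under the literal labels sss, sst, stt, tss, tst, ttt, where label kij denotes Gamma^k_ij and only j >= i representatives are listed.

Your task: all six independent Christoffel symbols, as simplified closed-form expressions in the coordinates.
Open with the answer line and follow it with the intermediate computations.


Answer: Gamma_sss = (36*s + 6*t^2)/(4*s^2*t^2 + 36*s^2 + 12*s*t^2 + t^4 + 1), Gamma_sst = (12*s*t + 2*t^3)/(4*s^2*t^2 + 36*s^2 + 12*s*t^2 + t^4 + 1), Gamma_stt = (12*s^2 + 2*s*t^2)/(4*s^2*t^2 + 36*s^2 + 12*s*t^2 + t^4 + 1), Gamma_tss = 12*s*t/(4*s^2*t^2 + 36*s^2 + 12*s*t^2 + t^4 + 1), Gamma_tst = 4*s*t^2/(4*s^2*t^2 + 36*s^2 + 12*s*t^2 + t^4 + 1), Gamma_ttt = 4*s^2*t/(4*s^2*t^2 + 36*s^2 + 12*s*t^2 + t^4 + 1)

E = 1 + 36*s^2 + 12*s*t^2 + t^4; F = 12*s^2*t + 2*s*t^3; G = 1 + 4*s^2*t^2
Gamma^k_ij = (1/2) g^{kl} (d_i g_jl + d_j g_il - d_l g_ij), with g^inv = (1/(EG-F^2)) [[G, -F], [-F, E]]
first partials: E_s = 72*s + 12*t^2, E_t = 24*s*t + 4*t^3, F_s = 24*s*t + 2*t^3, F_t = 12*s^2 + 6*s*t^2, G_s = 8*s*t^2, G_t = 8*s^2*t
D = EG - F^2 = 1 + 36*s^2 + 12*s*t^2 + t^4 + 4*s^2*t^2
expanded: Gamma^s_ss = (G E_s - 2F F_s + F E_t)/(2D), Gamma^s_st = (G E_t - F G_s)/(2D), Gamma^s_tt = (2G F_t - G G_s - F G_t)/(2D), Gamma^t_ss = (2E F_s - E E_t - F E_s)/(2D), Gamma^t_st = (E G_s - F E_t)/(2D), Gamma^t_tt = (E G_t - 2F F_t + F G_s)/(2D); substitute and cancel common factors


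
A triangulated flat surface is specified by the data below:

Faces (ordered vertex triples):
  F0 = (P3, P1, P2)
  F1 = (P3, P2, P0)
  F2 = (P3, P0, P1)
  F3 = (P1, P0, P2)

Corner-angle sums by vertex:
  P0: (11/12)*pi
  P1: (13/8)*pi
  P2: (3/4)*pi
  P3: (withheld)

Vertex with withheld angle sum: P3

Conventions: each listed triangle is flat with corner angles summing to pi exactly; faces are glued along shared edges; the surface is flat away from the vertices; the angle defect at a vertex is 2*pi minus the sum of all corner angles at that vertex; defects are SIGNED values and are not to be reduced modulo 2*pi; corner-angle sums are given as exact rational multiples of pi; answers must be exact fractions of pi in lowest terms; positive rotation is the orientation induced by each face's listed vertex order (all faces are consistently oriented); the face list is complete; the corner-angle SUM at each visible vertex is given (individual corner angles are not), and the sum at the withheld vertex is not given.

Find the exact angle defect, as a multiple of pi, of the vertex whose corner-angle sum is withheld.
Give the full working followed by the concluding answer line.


V = 4, E = 6, F = 4; chi = V - E + F = 2
Gauss-Bonnet: total defect = 2*pi*chi = 4*pi; visible defects sum to (65/24)*pi

Answer: defect(P3) = (31/24)*pi


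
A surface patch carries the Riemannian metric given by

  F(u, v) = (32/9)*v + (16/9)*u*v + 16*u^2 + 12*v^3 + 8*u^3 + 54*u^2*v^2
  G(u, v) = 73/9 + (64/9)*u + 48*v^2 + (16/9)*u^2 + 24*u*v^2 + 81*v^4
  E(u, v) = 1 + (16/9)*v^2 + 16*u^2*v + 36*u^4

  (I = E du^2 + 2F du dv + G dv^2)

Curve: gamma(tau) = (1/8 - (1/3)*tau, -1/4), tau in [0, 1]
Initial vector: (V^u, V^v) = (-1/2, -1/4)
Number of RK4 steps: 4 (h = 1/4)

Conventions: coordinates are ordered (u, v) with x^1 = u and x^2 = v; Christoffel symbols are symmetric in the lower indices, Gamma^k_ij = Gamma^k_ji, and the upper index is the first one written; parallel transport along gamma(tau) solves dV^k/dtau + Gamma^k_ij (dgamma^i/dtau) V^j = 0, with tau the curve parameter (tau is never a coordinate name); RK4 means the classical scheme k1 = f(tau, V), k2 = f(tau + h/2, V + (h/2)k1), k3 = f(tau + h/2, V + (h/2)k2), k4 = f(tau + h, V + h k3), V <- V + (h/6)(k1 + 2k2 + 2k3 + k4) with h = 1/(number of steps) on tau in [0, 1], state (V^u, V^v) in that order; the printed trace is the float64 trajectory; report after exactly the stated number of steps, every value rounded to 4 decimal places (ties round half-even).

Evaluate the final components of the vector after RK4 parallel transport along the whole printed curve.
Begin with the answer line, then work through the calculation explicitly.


Answer: V^u = -0.4986, V^v = -0.2587

gamma'(tau) = (-1/3, 0); f(tau, V)^k = -Gamma^k_ij(gamma(tau)) gamma'^i(tau) V^j; h = 1/4; intermediate values shown to 6 dp
curve data and Christoffel symbols at the stage parameters:
  tau = 0.000000: gamma = (0.125000, -0.250000), gamma' = (-0.333333, 0.000000); Gamma_uuu = -0.028547, Gamma_uuv = -0.025375, Gamma_uvv = 0.085640, Gamma_vuu = 0.404616, Gamma_vuv = 0.359659, Gamma_vvv = -1.213849
  tau = 0.125000: gamma = (0.083333, -0.250000), gamma' = (-0.333333, 0.000000); Gamma_uuu = -0.023824, Gamma_uuv = -0.031765, Gamma_uvv = 0.107208, Gamma_vuu = 0.272842, Gamma_vuv = 0.363790, Gamma_vvv = -1.227790
  tau = 0.250000: gamma = (0.041667, -0.250000), gamma' = (-0.333333, 0.000000); Gamma_uuu = -0.013575, Gamma_uuv = -0.036200, Gamma_uvv = 0.122176, Gamma_vuu = 0.138087, Gamma_vuv = 0.368232, Gamma_vvv = -1.242782
  tau = 0.375000: gamma = (0.000000, -0.250000), gamma' = (-0.333333, 0.000000); Gamma_uuu = 0.000000, Gamma_uuv = -0.038518, Gamma_uvv = 0.129998, Gamma_vuu = 0.000000, Gamma_vuv = 0.373143, Gamma_vvv = -1.259357
  tau = 0.500000: gamma = (-0.041667, -0.250000), gamma' = (-0.333333, 0.000000); Gamma_uuu = 0.014447, Gamma_uuv = -0.038525, Gamma_uvv = 0.130021, Gamma_vuu = -0.141982, Gamma_vuv = 0.378619, Gamma_vvv = -1.277840
  tau = 0.625000: gamma = (-0.083333, -0.250000), gamma' = (-0.333333, 0.000000); Gamma_uuu = 0.026988, Gamma_uuv = -0.035984, Gamma_uvv = 0.121445, Gamma_vuu = -0.288513, Gamma_vuv = 0.384684, Gamma_vvv = -1.298307
  tau = 0.750000: gamma = (-0.125000, -0.250000), gamma' = (-0.333333, 0.000000); Gamma_uuu = 0.034435, Gamma_uuv = -0.030609, Gamma_uvv = 0.103305, Gamma_vuu = -0.440170, Gamma_vuv = 0.391262, Gamma_vvv = -1.320510
  tau = 0.875000: gamma = (-0.166667, -0.250000), gamma' = (-0.333333, 0.000000); Gamma_uuu = 0.033103, Gamma_uuv = -0.022069, Gamma_uvv = 0.074482, Gamma_vuu = -0.597239, Gamma_vuv = 0.398159, Gamma_vvv = -1.343787
  tau = 1.000000: gamma = (-0.208333, -0.250000), gamma' = (-0.333333, 0.000000); Gamma_uuu = 0.018762, Gamma_uuv = -0.010006, Gamma_uvv = 0.033772, Gamma_vuu = -0.759414, Gamma_vuv = 0.405021, Gamma_vvv = -1.366944
step 0: V^u = -0.5000, V^v = -0.2500
step 1: k1 = (0.006872, -0.097408), k2 = (0.006740, -0.077188), k3 = (0.006713, -0.076883), k4 = (0.005504, -0.055982); V <- V + (h/6)(k1 + 2k2 + 2k3 + k4): V^u = -0.4984, V^v = -0.2692
step 2: k1 = (0.005504, -0.055986), k2 = (0.003547, -0.034358), k3 = (0.003512, -0.034021), k4 = (0.001171, -0.011507); V <- V + (h/6)(k1 + 2k2 + 2k3 + k4): V^u = -0.4975, V^v = -0.2777
step 3: k1 = (0.001171, -0.011507), k2 = (-0.001125, 0.012032), k3 = (-0.001163, 0.012437), k4 = (-0.002912, 0.037219); V <- V + (h/6)(k1 + 2k2 + 2k3 + k4): V^u = -0.4978, V^v = -0.2746
step 4: k1 = (-0.002911, 0.037216), k2 = (-0.003510, 0.063335), k3 = (-0.003535, 0.063783), k4 = (-0.002256, 0.091301); V <- V + (h/6)(k1 + 2k2 + 2k3 + k4): V^u = -0.4986, V^v = -0.2587


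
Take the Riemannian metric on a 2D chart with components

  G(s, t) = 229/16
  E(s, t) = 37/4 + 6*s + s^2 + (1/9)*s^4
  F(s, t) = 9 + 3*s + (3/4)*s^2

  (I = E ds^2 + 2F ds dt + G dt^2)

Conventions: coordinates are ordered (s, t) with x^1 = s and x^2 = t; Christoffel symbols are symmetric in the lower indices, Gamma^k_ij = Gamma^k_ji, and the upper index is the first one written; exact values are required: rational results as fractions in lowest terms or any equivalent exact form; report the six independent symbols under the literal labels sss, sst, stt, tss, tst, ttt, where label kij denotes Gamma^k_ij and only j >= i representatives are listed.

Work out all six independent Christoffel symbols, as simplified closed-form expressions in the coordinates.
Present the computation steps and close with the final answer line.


E = 37/4 + 6*s + s^2 + (1/9)*s^4; F = 9 + 3*s + (3/4)*s^2; G = 229/16
Gamma^k_ij = (1/2) g^{kl} (d_i g_jl + d_j g_il - d_l g_ij), with g^inv = (1/(EG-F^2)) [[G, -F], [-F, E]]
first partials: E_s = 6 + 2*s + (4/9)*s^3, E_t = 0, F_s = 3 + (3/2)*s, F_t = 0, G_s = 0, G_t = 0
D = EG - F^2 = 3289/64 + (255/8)*s - (131/16)*s^2 - (9/2)*s^3 + (37/36)*s^4
expanded: Gamma^s_ss = (G E_s - 2F F_s + F E_t)/(2D), Gamma^s_st = (G E_t - F G_s)/(2D), Gamma^s_tt = (2G F_t - G G_s - F G_t)/(2D), Gamma^t_ss = (2E F_s - E E_t - F E_s)/(2D), Gamma^t_st = (E G_s - F E_t)/(2D), Gamma^t_tt = (E G_t - 2F F_t + F G_s)/(2D); substitute and cancel common factors

Answer: Gamma_sss = (1184*s^3 - 3888*s^2 - 4716*s + 9180)/(592*s^4 - 2592*s^3 - 4716*s^2 + 18360*s + 29601), Gamma_sst = 0, Gamma_stt = 0, Gamma_tss = (-192*s^4 - 720*s^3 + 3888*s^2 + 7992*s + 432)/(592*s^4 - 2592*s^3 - 4716*s^2 + 18360*s + 29601), Gamma_tst = 0, Gamma_ttt = 0
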